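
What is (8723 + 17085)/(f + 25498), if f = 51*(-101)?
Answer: 25808/20347 ≈ 1.2684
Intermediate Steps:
f = -5151
(8723 + 17085)/(f + 25498) = (8723 + 17085)/(-5151 + 25498) = 25808/20347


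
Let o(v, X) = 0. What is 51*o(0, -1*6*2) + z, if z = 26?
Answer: 26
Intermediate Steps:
51*o(0, -1*6*2) + z = 51*0 + 26 = 0 + 26 = 26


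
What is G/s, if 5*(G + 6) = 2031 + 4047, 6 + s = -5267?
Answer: -6048/26365 ≈ -0.22939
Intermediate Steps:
s = -5273 (s = -6 - 5267 = -5273)
G = 6048/5 (G = -6 + (2031 + 4047)/5 = -6 + (⅕)*6078 = -6 + 6078/5 = 6048/5 ≈ 1209.6)
G/s = (6048/5)/(-5273) = (6048/5)*(-1/5273) = -6048/26365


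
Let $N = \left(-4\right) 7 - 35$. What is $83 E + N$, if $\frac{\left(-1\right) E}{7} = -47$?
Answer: $27244$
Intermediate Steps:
$N = -63$ ($N = -28 - 35 = -63$)
$E = 329$ ($E = \left(-7\right) \left(-47\right) = 329$)
$83 E + N = 83 \cdot 329 - 63 = 27307 - 63 = 27244$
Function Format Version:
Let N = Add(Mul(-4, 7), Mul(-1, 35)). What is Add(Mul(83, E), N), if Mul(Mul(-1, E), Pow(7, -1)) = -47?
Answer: 27244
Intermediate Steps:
N = -63 (N = Add(-28, -35) = -63)
E = 329 (E = Mul(-7, -47) = 329)
Add(Mul(83, E), N) = Add(Mul(83, 329), -63) = Add(27307, -63) = 27244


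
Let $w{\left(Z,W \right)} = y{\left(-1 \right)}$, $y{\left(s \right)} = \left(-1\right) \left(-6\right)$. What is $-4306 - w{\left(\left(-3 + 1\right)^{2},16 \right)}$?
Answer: $-4312$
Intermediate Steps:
$y{\left(s \right)} = 6$
$w{\left(Z,W \right)} = 6$
$-4306 - w{\left(\left(-3 + 1\right)^{2},16 \right)} = -4306 - 6 = -4312$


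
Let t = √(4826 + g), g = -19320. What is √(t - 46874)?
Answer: √(-46874 + I*√14494) ≈ 0.278 + 216.5*I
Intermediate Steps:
t = I*√14494 (t = √(4826 - 19320) = √(-14494) = I*√14494 ≈ 120.39*I)
√(t - 46874) = √(I*√14494 - 46874) = √(-46874 + I*√14494)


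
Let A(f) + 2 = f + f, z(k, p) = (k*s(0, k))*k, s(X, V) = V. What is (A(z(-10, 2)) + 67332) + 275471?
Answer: 340801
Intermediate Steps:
z(k, p) = k³ (z(k, p) = (k*k)*k = k²*k = k³)
A(f) = -2 + 2*f (A(f) = -2 + (f + f) = -2 + 2*f)
(A(z(-10, 2)) + 67332) + 275471 = ((-2 + 2*(-10)³) + 67332) + 275471 = ((-2 + 2*(-1000)) + 67332) + 275471 = ((-2 - 2000) + 67332) + 275471 = (-2002 + 67332) + 275471 = 65330 + 275471 = 340801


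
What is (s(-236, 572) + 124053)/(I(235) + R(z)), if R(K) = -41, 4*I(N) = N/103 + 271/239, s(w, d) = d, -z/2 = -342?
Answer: -1227157450/395311 ≈ -3104.3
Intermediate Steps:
z = 684 (z = -2*(-342) = 684)
I(N) = 271/956 + N/412 (I(N) = (N/103 + 271/239)/4 = (271/239 + N/103)/4 = 271/956 + N/412)
(s(-236, 572) + 124053)/(I(235) + R(z)) = (572 + 124053)/((271/956 + (1/412)*235) - 41) = 124625/((271/956 + 235/412) - 41) = 124625/(42039/49234 - 41) = 124625/(-1976555/49234) = 124625*(-49234/1976555) = -1227157450/395311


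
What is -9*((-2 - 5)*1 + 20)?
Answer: -117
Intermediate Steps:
-9*((-2 - 5)*1 + 20) = -9*(-7*1 + 20) = -9*(-7 + 20) = -9*13 = -117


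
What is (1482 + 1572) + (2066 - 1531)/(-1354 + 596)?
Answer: 2314397/758 ≈ 3053.3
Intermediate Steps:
(1482 + 1572) + (2066 - 1531)/(-1354 + 596) = 3054 + 535/(-758) = 3054 + 535*(-1/758) = 3054 - 535/758 = 2314397/758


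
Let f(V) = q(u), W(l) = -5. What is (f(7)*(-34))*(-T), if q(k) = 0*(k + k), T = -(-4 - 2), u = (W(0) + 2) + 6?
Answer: 0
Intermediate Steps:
u = 3 (u = (-5 + 2) + 6 = -3 + 6 = 3)
T = 6 (T = -1*(-6) = 6)
q(k) = 0 (q(k) = 0*(2*k) = 0)
f(V) = 0
(f(7)*(-34))*(-T) = (0*(-34))*(-1*6) = 0*(-6) = 0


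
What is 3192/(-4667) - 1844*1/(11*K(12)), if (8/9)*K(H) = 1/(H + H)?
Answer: -550886008/154011 ≈ -3576.9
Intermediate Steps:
K(H) = 9/(16*H) (K(H) = 9/(8*(H + H)) = 9/(8*((2*H))) = 9*(1/(2*H))/8 = 9/(16*H))
3192/(-4667) - 1844*1/(11*K(12)) = 3192/(-4667) - 1844/(((9/16)/12)*11) = 3192*(-1/4667) - 1844/(((9/16)*(1/12))*11) = -3192/4667 - 1844/((3/64)*11) = -3192/4667 - 1844/33/64 = -3192/4667 - 1844*64/33 = -3192/4667 - 118016/33 = -550886008/154011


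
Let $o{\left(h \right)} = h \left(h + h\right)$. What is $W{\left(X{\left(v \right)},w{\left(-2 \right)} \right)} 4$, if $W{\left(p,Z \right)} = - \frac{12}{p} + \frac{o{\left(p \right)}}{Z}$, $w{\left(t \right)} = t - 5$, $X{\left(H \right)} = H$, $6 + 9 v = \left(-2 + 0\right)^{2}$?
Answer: $\frac{122440}{567} \approx 215.94$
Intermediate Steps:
$v = - \frac{2}{9}$ ($v = - \frac{2}{3} + \frac{\left(-2 + 0\right)^{2}}{9} = - \frac{2}{3} + \frac{\left(-2\right)^{2}}{9} = - \frac{2}{3} + \frac{1}{9} \cdot 4 = - \frac{2}{3} + \frac{4}{9} = - \frac{2}{9} \approx -0.22222$)
$o{\left(h \right)} = 2 h^{2}$ ($o{\left(h \right)} = h 2 h = 2 h^{2}$)
$w{\left(t \right)} = -5 + t$ ($w{\left(t \right)} = t - 5 = -5 + t$)
$W{\left(p,Z \right)} = - \frac{12}{p} + \frac{2 p^{2}}{Z}$
$W{\left(X{\left(v \right)},w{\left(-2 \right)} \right)} 4 = \left(- \frac{12}{- \frac{2}{9}} + \frac{2 \left(- \frac{2}{9}\right)^{2}}{-5 - 2}\right) 4 = \left(\left(-12\right) \left(- \frac{9}{2}\right) + 2 \frac{1}{-7} \cdot \frac{4}{81}\right) 4 = \left(54 + 2 \left(- \frac{1}{7}\right) \frac{4}{81}\right) 4 = \left(54 - \frac{8}{567}\right) 4 = \frac{30610}{567} \cdot 4 = \frac{122440}{567}$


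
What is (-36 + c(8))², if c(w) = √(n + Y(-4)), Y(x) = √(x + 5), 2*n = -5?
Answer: (72 - I*√6)²/4 ≈ 1294.5 - 88.182*I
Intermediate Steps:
n = -5/2 (n = (½)*(-5) = -5/2 ≈ -2.5000)
Y(x) = √(5 + x)
c(w) = I*√6/2 (c(w) = √(-5/2 + √(5 - 4)) = √(-5/2 + √1) = √(-5/2 + 1) = √(-3/2) = I*√6/2)
(-36 + c(8))² = (-36 + I*√6/2)²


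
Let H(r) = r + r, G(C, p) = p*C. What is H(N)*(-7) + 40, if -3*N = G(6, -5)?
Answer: -100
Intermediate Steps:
G(C, p) = C*p
N = 10 (N = -2*(-5) = -⅓*(-30) = 10)
H(r) = 2*r
H(N)*(-7) + 40 = (2*10)*(-7) + 40 = 20*(-7) + 40 = -140 + 40 = -100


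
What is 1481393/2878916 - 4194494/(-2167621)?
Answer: 15286694464557/6240398778836 ≈ 2.4496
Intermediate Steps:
1481393/2878916 - 4194494/(-2167621) = 1481393*(1/2878916) - 4194494*(-1/2167621) = 1481393/2878916 + 4194494/2167621 = 15286694464557/6240398778836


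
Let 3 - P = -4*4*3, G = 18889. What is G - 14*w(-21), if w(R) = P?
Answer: 18175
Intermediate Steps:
P = 51 (P = 3 - (-4*4)*3 = 3 - (-16)*3 = 3 - 1*(-48) = 3 + 48 = 51)
w(R) = 51
G - 14*w(-21) = 18889 - 14*51 = 18889 - 714 = 18175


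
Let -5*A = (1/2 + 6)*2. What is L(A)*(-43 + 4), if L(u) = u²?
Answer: -6591/25 ≈ -263.64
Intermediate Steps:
A = -13/5 (A = -(1/2 + 6)*2/5 = -(1*(½) + 6)*2/5 = -(½ + 6)*2/5 = -13*2/10 = -⅕*13 = -13/5 ≈ -2.6000)
L(A)*(-43 + 4) = (-13/5)²*(-43 + 4) = (169/25)*(-39) = -6591/25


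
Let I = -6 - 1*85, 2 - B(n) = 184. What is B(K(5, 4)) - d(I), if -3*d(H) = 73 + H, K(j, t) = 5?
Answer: -188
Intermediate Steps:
B(n) = -182 (B(n) = 2 - 1*184 = 2 - 184 = -182)
I = -91 (I = -6 - 85 = -91)
d(H) = -73/3 - H/3 (d(H) = -(73 + H)/3 = -73/3 - H/3)
B(K(5, 4)) - d(I) = -182 - (-73/3 - 1/3*(-91)) = -182 - (-73/3 + 91/3) = -182 - 1*6 = -182 - 6 = -188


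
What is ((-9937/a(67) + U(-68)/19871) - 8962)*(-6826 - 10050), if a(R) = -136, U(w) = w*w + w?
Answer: 101346003627451/675614 ≈ 1.5001e+8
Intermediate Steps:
U(w) = w + w² (U(w) = w² + w = w + w²)
((-9937/a(67) + U(-68)/19871) - 8962)*(-6826 - 10050) = ((-9937/(-136) - 68*(1 - 68)/19871) - 8962)*(-6826 - 10050) = ((-9937*(-1/136) - 68*(-67)*(1/19871)) - 8962)*(-16876) = ((9937/136 + 4556*(1/19871)) - 8962)*(-16876) = ((9937/136 + 4556/19871) - 8962)*(-16876) = (198077743/2702456 - 8962)*(-16876) = -24021332929/2702456*(-16876) = 101346003627451/675614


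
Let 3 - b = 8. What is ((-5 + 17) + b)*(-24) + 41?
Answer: -127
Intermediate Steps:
b = -5 (b = 3 - 1*8 = 3 - 8 = -5)
((-5 + 17) + b)*(-24) + 41 = ((-5 + 17) - 5)*(-24) + 41 = (12 - 5)*(-24) + 41 = 7*(-24) + 41 = -168 + 41 = -127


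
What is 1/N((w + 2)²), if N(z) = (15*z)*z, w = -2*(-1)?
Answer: 1/3840 ≈ 0.00026042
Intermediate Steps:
w = 2
N(z) = 15*z²
1/N((w + 2)²) = 1/(15*((2 + 2)²)²) = 1/(15*(4²)²) = 1/(15*16²) = 1/(15*256) = 1/3840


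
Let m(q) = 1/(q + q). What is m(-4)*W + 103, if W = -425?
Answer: 1249/8 ≈ 156.13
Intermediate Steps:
m(q) = 1/(2*q)
m(-4)*W + 103 = ((1/2)/(-4))*(-425) + 103 = ((1/2)*(-1/4))*(-425) + 103 = -1/8*(-425) + 103 = 425/8 + 103 = 1249/8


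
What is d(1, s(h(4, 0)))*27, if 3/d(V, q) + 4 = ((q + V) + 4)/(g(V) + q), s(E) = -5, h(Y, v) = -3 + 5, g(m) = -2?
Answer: -81/4 ≈ -20.250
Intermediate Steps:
h(Y, v) = 2
d(V, q) = 3/(-4 + (4 + V + q)/(-2 + q)) (d(V, q) = 3/(-4 + ((q + V) + 4)/(-2 + q)) = 3/(-4 + ((V + q) + 4)/(-2 + q)) = 3/(-4 + (4 + V + q)/(-2 + q)))
d(1, s(h(4, 0)))*27 = (3*(-2 - 5)/(12 + 1 - 3*(-5)))*27 = (3*(-7)/(12 + 1 + 15))*27 = (3*(-7)/28)*27 = (3*(1/28)*(-7))*27 = -¾*27 = -81/4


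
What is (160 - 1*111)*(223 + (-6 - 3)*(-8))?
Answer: 14455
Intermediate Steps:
(160 - 1*111)*(223 + (-6 - 3)*(-8)) = (160 - 111)*(223 - 9*(-8)) = 49*(223 + 72) = 49*295 = 14455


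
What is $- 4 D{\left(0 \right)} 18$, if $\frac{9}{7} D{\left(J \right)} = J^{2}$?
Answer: $0$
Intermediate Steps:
$D{\left(J \right)} = \frac{7 J^{2}}{9}$
$- 4 D{\left(0 \right)} 18 = - 4 \frac{7 \cdot 0^{2}}{9} \cdot 18 = - 4 \cdot \frac{7}{9} \cdot 0 \cdot 18 = - 4 \cdot 0 \cdot 18 = - 0 \cdot 18 = \left(-1\right) 0 = 0$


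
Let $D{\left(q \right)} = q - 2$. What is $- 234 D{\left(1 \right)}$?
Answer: $234$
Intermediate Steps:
$D{\left(q \right)} = -2 + q$ ($D{\left(q \right)} = q - 2 = -2 + q$)
$- 234 D{\left(1 \right)} = - 234 \left(-2 + 1\right) = \left(-234\right) \left(-1\right) = 234$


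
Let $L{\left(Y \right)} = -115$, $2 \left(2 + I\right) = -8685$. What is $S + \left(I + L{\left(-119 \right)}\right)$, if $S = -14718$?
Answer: $- \frac{38355}{2} \approx -19178.0$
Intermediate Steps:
$I = - \frac{8689}{2}$ ($I = -2 + \frac{1}{2} \left(-8685\right) = -2 - \frac{8685}{2} = - \frac{8689}{2} \approx -4344.5$)
$S + \left(I + L{\left(-119 \right)}\right) = -14718 - \frac{8919}{2} = - \frac{38355}{2}$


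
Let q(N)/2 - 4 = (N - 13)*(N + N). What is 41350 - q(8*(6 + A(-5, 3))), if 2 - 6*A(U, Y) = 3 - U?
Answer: 37022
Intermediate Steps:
A(U, Y) = -⅙ + U/6 (A(U, Y) = ⅓ - (3 - U)/6 = ⅓ + (-½ + U/6) = -⅙ + U/6)
q(N) = 8 + 4*N*(-13 + N) (q(N) = 8 + 2*((N - 13)*(N + N)) = 8 + 2*((-13 + N)*(2*N)) = 8 + 2*(2*N*(-13 + N)) = 8 + 4*N*(-13 + N))
41350 - q(8*(6 + A(-5, 3))) = 41350 - (8 - 416*(6 + (-⅙ + (⅙)*(-5))) + 4*(8*(6 + (-⅙ + (⅙)*(-5))))²) = 41350 - (8 - 416*(6 + (-⅙ - ⅚)) + 4*(8*(6 + (-⅙ - ⅚)))²) = 41350 - (8 - 416*(6 - 1) + 4*(8*(6 - 1))²) = 41350 - (8 - 416*5 + 4*(8*5)²) = 41350 - (8 - 52*40 + 4*40²) = 41350 - (8 - 2080 + 4*1600) = 41350 - (8 - 2080 + 6400) = 41350 - 1*4328 = 41350 - 4328 = 37022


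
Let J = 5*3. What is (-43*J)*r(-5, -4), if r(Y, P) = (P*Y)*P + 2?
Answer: 50310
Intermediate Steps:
r(Y, P) = 2 + Y*P**2 (r(Y, P) = Y*P**2 + 2 = 2 + Y*P**2)
J = 15
(-43*J)*r(-5, -4) = (-43*15)*(2 - 5*(-4)**2) = -645*(2 - 5*16) = -645*(2 - 80) = -645*(-78) = 50310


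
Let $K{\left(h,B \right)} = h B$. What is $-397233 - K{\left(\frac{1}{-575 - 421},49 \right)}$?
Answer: $- \frac{395644019}{996} \approx -3.9723 \cdot 10^{5}$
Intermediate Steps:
$K{\left(h,B \right)} = B h$
$-397233 - K{\left(\frac{1}{-575 - 421},49 \right)} = -397233 - \frac{49}{-575 - 421} = -397233 - \frac{49}{-996} = -397233 - 49 \left(- \frac{1}{996}\right) = -397233 - - \frac{49}{996} = -397233 + \frac{49}{996} = - \frac{395644019}{996}$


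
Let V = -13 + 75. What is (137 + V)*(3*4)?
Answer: 2388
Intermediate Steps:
V = 62
(137 + V)*(3*4) = (137 + 62)*(3*4) = 199*12 = 2388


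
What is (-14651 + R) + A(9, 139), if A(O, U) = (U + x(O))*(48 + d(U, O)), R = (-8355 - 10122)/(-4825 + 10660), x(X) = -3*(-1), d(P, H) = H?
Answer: -12759524/1945 ≈ -6560.2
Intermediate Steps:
x(X) = 3
R = -6159/1945 (R = -18477/5835 = -18477*1/5835 = -6159/1945 ≈ -3.1666)
A(O, U) = (3 + U)*(48 + O) (A(O, U) = (U + 3)*(48 + O) = (3 + U)*(48 + O))
(-14651 + R) + A(9, 139) = (-14651 - 6159/1945) + (144 + 3*9 + 48*139 + 9*139) = -28502354/1945 + (144 + 27 + 6672 + 1251) = -28502354/1945 + 8094 = -12759524/1945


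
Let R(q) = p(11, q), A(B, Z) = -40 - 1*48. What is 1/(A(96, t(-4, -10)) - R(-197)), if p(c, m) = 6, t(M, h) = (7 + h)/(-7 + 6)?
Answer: -1/94 ≈ -0.010638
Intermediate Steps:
t(M, h) = -7 - h (t(M, h) = (7 + h)/(-1) = (7 + h)*(-1) = -7 - h)
A(B, Z) = -88 (A(B, Z) = -40 - 48 = -88)
R(q) = 6
1/(A(96, t(-4, -10)) - R(-197)) = 1/(-88 - 1*6) = 1/(-88 - 6) = 1/(-94) = -1/94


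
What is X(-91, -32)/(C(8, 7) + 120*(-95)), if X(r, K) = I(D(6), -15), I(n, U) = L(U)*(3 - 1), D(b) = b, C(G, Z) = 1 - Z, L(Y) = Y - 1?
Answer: 16/5703 ≈ 0.0028055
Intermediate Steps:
L(Y) = -1 + Y
I(n, U) = -2 + 2*U (I(n, U) = (-1 + U)*(3 - 1) = (-1 + U)*2 = -2 + 2*U)
X(r, K) = -32 (X(r, K) = -2 + 2*(-15) = -2 - 30 = -32)
X(-91, -32)/(C(8, 7) + 120*(-95)) = -32/((1 - 1*7) + 120*(-95)) = -32/((1 - 7) - 11400) = -32/(-6 - 11400) = -32/(-11406) = -32*(-1/11406) = 16/5703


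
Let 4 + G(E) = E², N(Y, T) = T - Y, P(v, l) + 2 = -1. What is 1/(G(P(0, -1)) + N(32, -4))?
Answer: -1/31 ≈ -0.032258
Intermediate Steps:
P(v, l) = -3 (P(v, l) = -2 - 1 = -3)
G(E) = -4 + E²
1/(G(P(0, -1)) + N(32, -4)) = 1/((-4 + (-3)²) + (-4 - 1*32)) = 1/((-4 + 9) + (-4 - 32)) = 1/(5 - 36) = 1/(-31) = -1/31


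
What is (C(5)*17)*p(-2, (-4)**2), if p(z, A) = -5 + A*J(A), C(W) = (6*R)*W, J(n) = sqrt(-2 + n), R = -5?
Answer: 12750 - 40800*sqrt(14) ≈ -1.3991e+5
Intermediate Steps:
C(W) = -30*W (C(W) = (6*(-5))*W = -30*W)
p(z, A) = -5 + A*sqrt(-2 + A)
(C(5)*17)*p(-2, (-4)**2) = (-30*5*17)*(-5 + (-4)**2*sqrt(-2 + (-4)**2)) = (-150*17)*(-5 + 16*sqrt(-2 + 16)) = -2550*(-5 + 16*sqrt(14)) = 12750 - 40800*sqrt(14)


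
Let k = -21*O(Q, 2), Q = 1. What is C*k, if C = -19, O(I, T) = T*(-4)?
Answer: -3192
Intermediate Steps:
O(I, T) = -4*T
k = 168 (k = -21*(-4*2) = -(-168) = -21*(-8) = 168)
C*k = -19*168 = -3192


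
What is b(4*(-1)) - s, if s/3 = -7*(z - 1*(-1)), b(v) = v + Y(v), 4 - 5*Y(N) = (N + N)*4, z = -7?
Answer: -614/5 ≈ -122.80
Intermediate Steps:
Y(N) = 4/5 - 8*N/5 (Y(N) = 4/5 - (N + N)*4/5 = 4/5 - 2*N*4/5 = 4/5 - 8*N/5)
b(v) = 4/5 - 3*v/5 (b(v) = v + (4/5 - 8*v/5) = 4/5 - 3*v/5)
s = 126 (s = 3*(-7*(-7 - 1*(-1))) = 3*(-7*(-7 + 1)) = 3*(-7*(-6)) = 3*42 = 126)
b(4*(-1)) - s = (4/5 - 12*(-1)/5) - 1*126 = (4/5 - 3/5*(-4)) - 126 = (4/5 + 12/5) - 126 = 16/5 - 126 = -614/5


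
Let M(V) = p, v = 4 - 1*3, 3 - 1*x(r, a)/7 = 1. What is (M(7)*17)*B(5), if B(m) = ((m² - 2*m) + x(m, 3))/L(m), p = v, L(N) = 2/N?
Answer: 2465/2 ≈ 1232.5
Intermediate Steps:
x(r, a) = 14 (x(r, a) = 21 - 7*1 = 21 - 7 = 14)
v = 1 (v = 4 - 3 = 1)
p = 1
M(V) = 1
B(m) = m*(14 + m² - 2*m)/2 (B(m) = ((m² - 2*m) + 14)/((2/m)) = (14 + m² - 2*m)*(m/2) = m*(14 + m² - 2*m)/2)
(M(7)*17)*B(5) = (1*17)*((½)*5*(14 + 5² - 2*5)) = 17*((½)*5*(14 + 25 - 10)) = 17*((½)*5*29) = 17*(145/2) = 2465/2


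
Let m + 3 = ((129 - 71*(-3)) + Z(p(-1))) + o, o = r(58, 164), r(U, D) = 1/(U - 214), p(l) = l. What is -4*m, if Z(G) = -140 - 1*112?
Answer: -13571/39 ≈ -347.97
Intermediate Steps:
r(U, D) = 1/(-214 + U)
Z(G) = -252 (Z(G) = -140 - 112 = -252)
o = -1/156 (o = 1/(-214 + 58) = 1/(-156) = -1/156 ≈ -0.0064103)
m = 13571/156 (m = -3 + (((129 - 71*(-3)) - 252) - 1/156) = -3 + (((129 + 213) - 252) - 1/156) = -3 + ((342 - 252) - 1/156) = -3 + (90 - 1/156) = -3 + 14039/156 = 13571/156 ≈ 86.994)
-4*m = -4*13571/156 = -13571/39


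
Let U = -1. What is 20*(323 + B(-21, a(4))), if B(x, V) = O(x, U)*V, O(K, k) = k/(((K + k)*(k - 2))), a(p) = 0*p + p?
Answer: 213140/33 ≈ 6458.8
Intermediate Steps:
a(p) = p (a(p) = 0 + p = p)
O(K, k) = k/((-2 + k)*(K + k)) (O(K, k) = k/(((K + k)*(-2 + k))) = k/(((-2 + k)*(K + k))) = k*(1/((-2 + k)*(K + k))) = k/((-2 + k)*(K + k)))
B(x, V) = -V/(3 - 3*x) (B(x, V) = (-1/((-1)² - 2*x - 2*(-1) + x*(-1)))*V = (-1/(1 - 2*x + 2 - x))*V = (-1/(3 - 3*x))*V = -V/(3 - 3*x))
20*(323 + B(-21, a(4))) = 20*(323 + (⅓)*4/(-1 - 21)) = 20*(323 + (⅓)*4/(-22)) = 20*(323 + (⅓)*4*(-1/22)) = 20*(323 - 2/33) = 20*(10657/33) = 213140/33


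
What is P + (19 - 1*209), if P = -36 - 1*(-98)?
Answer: -128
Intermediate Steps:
P = 62 (P = -36 + 98 = 62)
P + (19 - 1*209) = 62 + (19 - 1*209) = 62 + (19 - 209) = 62 - 190 = -128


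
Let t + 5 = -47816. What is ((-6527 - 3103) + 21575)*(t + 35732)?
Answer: -144403105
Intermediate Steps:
t = -47821 (t = -5 - 47816 = -47821)
((-6527 - 3103) + 21575)*(t + 35732) = ((-6527 - 3103) + 21575)*(-47821 + 35732) = (-9630 + 21575)*(-12089) = 11945*(-12089) = -144403105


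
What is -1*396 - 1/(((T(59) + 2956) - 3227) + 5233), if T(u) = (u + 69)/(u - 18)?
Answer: -80613761/203570 ≈ -396.00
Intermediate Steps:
T(u) = (69 + u)/(-18 + u)
-1*396 - 1/(((T(59) + 2956) - 3227) + 5233) = -1*396 - 1/((((69 + 59)/(-18 + 59) + 2956) - 3227) + 5233) = -396 - 1/(((128/41 + 2956) - 3227) + 5233) = -396 - 1/((121324/41 - 3227) + 5233) = -396 - 1/(-10983/41 + 5233) = -396 - 1/203570/41 = -396 - 1*41/203570 = -396 - 41/203570 = -80613761/203570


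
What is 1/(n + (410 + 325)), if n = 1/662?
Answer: 662/486571 ≈ 0.0013605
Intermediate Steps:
n = 1/662 ≈ 0.0015106
1/(n + (410 + 325)) = 1/(1/662 + (410 + 325)) = 1/(1/662 + 735) = 1/(486571/662) = 662/486571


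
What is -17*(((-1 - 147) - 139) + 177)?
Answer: 1870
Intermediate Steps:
-17*(((-1 - 147) - 139) + 177) = -17*((-148 - 139) + 177) = -17*(-287 + 177) = -17*(-110) = 1870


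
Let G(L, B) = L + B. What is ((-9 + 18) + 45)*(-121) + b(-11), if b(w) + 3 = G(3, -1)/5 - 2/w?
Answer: -359503/55 ≈ -6536.4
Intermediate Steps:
G(L, B) = B + L
b(w) = -13/5 - 2/w (b(w) = -3 + ((-1 + 3)/5 - 2/w) = -3 + (2*(⅕) - 2/w) = -3 + (⅖ - 2/w) = -13/5 - 2/w)
((-9 + 18) + 45)*(-121) + b(-11) = ((-9 + 18) + 45)*(-121) + (-13/5 - 2/(-11)) = (9 + 45)*(-121) + (-13/5 - 2*(-1/11)) = 54*(-121) + (-13/5 + 2/11) = -6534 - 133/55 = -359503/55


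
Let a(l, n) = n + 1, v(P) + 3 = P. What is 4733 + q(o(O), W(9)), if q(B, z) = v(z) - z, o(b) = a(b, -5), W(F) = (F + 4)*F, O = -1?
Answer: 4730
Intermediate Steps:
v(P) = -3 + P
a(l, n) = 1 + n
W(F) = F*(4 + F) (W(F) = (4 + F)*F = F*(4 + F))
o(b) = -4 (o(b) = 1 - 5 = -4)
q(B, z) = -3 (q(B, z) = (-3 + z) - z = -3)
4733 + q(o(O), W(9)) = 4733 - 3 = 4730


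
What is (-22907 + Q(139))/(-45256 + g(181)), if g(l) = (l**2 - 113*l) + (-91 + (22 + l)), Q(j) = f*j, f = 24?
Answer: 19571/32836 ≈ 0.59602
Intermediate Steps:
Q(j) = 24*j
g(l) = -69 + l**2 - 112*l (g(l) = (l**2 - 113*l) + (-69 + l) = -69 + l**2 - 112*l)
(-22907 + Q(139))/(-45256 + g(181)) = (-22907 + 24*139)/(-45256 + (-69 + 181**2 - 112*181)) = (-22907 + 3336)/(-45256 + (-69 + 32761 - 20272)) = -19571/(-45256 + 12420) = -19571/(-32836) = -19571*(-1/32836) = 19571/32836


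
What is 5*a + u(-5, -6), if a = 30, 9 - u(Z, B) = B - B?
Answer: 159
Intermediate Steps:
u(Z, B) = 9 (u(Z, B) = 9 - (B - B) = 9 - 1*0 = 9 + 0 = 9)
5*a + u(-5, -6) = 5*30 + 9 = 150 + 9 = 159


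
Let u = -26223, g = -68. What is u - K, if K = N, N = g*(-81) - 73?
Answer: -31658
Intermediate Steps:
N = 5435 (N = -68*(-81) - 73 = 5508 - 73 = 5435)
K = 5435
u - K = -26223 - 1*5435 = -26223 - 5435 = -31658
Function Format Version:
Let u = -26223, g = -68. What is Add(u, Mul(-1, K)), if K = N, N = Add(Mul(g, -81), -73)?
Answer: -31658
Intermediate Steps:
N = 5435 (N = Add(Mul(-68, -81), -73) = Add(5508, -73) = 5435)
K = 5435
Add(u, Mul(-1, K)) = Add(-26223, Mul(-1, 5435)) = Add(-26223, -5435) = -31658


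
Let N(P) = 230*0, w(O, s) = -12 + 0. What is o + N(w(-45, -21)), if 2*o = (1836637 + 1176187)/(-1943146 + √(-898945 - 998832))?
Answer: -2927178452152/3775818275093 - 28621828*I*√5257/3775818275093 ≈ -0.77524 - 0.00054961*I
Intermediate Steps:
w(O, s) = -12
N(P) = 0
o = 1506412/(-1943146 + 19*I*√5257) (o = ((1836637 + 1176187)/(-1943146 + √(-898945 - 998832)))/2 = (3012824/(-1943146 + √(-1897777)))/2 = (3012824/(-1943146 + 19*I*√5257))/2 = 1506412/(-1943146 + 19*I*√5257) ≈ -0.77524 - 0.00054961*I)
o + N(w(-45, -21)) = (-2927178452152/3775818275093 - 28621828*I*√5257/3775818275093) + 0 = -2927178452152/3775818275093 - 28621828*I*√5257/3775818275093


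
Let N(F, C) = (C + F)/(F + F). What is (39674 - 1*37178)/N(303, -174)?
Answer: 504192/43 ≈ 11725.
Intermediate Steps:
N(F, C) = (C + F)/(2*F) (N(F, C) = (C + F)/((2*F)) = (C + F)*(1/(2*F)) = (C + F)/(2*F))
(39674 - 1*37178)/N(303, -174) = (39674 - 1*37178)/(((½)*(-174 + 303)/303)) = (39674 - 37178)/(((½)*(1/303)*129)) = 2496/(43/202) = 2496*(202/43) = 504192/43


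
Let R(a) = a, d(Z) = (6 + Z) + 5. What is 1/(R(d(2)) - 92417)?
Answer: -1/92404 ≈ -1.0822e-5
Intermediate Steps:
d(Z) = 11 + Z
1/(R(d(2)) - 92417) = 1/((11 + 2) - 92417) = 1/(13 - 92417) = 1/(-92404) = -1/92404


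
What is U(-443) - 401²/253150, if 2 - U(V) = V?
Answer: 112490949/253150 ≈ 444.36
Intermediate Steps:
U(V) = 2 - V
U(-443) - 401²/253150 = (2 - 1*(-443)) - 401²/253150 = (2 + 443) - 160801/253150 = 445 - 1*160801/253150 = 445 - 160801/253150 = 112490949/253150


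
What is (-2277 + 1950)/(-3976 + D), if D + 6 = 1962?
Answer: 327/2020 ≈ 0.16188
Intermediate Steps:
D = 1956 (D = -6 + 1962 = 1956)
(-2277 + 1950)/(-3976 + D) = (-2277 + 1950)/(-3976 + 1956) = -327/(-2020) = -327*(-1/2020) = 327/2020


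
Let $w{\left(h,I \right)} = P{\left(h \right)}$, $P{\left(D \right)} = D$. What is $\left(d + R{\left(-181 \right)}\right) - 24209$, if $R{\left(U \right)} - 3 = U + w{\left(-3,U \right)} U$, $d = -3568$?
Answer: $-27412$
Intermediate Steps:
$w{\left(h,I \right)} = h$
$R{\left(U \right)} = 3 - 2 U$ ($R{\left(U \right)} = 3 + \left(U - 3 U\right) = 3 - 2 U$)
$\left(d + R{\left(-181 \right)}\right) - 24209 = \left(-3568 + \left(3 - -362\right)\right) - 24209 = \left(-3568 + \left(3 + 362\right)\right) - 24209 = \left(-3568 + 365\right) - 24209 = -3203 - 24209 = -27412$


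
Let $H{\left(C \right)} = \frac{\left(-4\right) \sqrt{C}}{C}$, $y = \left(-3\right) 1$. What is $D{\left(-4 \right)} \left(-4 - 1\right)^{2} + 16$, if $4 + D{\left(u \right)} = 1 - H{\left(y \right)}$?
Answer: $-59 - \frac{100 i \sqrt{3}}{3} \approx -59.0 - 57.735 i$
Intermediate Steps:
$y = -3$
$H{\left(C \right)} = - \frac{4}{\sqrt{C}}$
$D{\left(u \right)} = -3 - \frac{4 i \sqrt{3}}{3}$ ($D{\left(u \right)} = -4 + \left(1 - - \frac{4}{i \sqrt{3}}\right) = -4 + \left(1 - - 4 \left(- \frac{i \sqrt{3}}{3}\right)\right) = -4 + \left(1 - \frac{4 i \sqrt{3}}{3}\right) = -3 - \frac{4 i \sqrt{3}}{3}$)
$D{\left(-4 \right)} \left(-4 - 1\right)^{2} + 16 = \left(-3 - \frac{4 i \sqrt{3}}{3}\right) \left(-4 - 1\right)^{2} + 16 = \left(-3 - \frac{4 i \sqrt{3}}{3}\right) \left(-5\right)^{2} + 16 = \left(-3 - \frac{4 i \sqrt{3}}{3}\right) 25 + 16 = \left(-75 - \frac{100 i \sqrt{3}}{3}\right) + 16 = -59 - \frac{100 i \sqrt{3}}{3}$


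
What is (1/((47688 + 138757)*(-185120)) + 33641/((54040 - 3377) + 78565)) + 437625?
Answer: 5482934905631947037/12528835519200 ≈ 4.3763e+5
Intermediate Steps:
(1/((47688 + 138757)*(-185120)) + 33641/((54040 - 3377) + 78565)) + 437625 = (-1/185120/186445 + 33641/(50663 + 78565)) + 437625 = ((1/186445)*(-1/185120) + 33641/129228) + 437625 = (-1/34514698400 + 33641*(1/129228)) + 437625 = (-1/34514698400 + 33641/129228) + 437625 = 3261542047037/12528835519200 + 437625 = 5482934905631947037/12528835519200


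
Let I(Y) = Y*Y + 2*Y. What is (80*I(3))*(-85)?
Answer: -102000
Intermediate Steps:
I(Y) = Y² + 2*Y
(80*I(3))*(-85) = (80*(3*(2 + 3)))*(-85) = (80*(3*5))*(-85) = (80*15)*(-85) = 1200*(-85) = -102000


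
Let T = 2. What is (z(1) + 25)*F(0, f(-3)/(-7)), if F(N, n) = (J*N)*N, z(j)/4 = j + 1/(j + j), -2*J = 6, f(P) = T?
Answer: 0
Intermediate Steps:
f(P) = 2
J = -3 (J = -½*6 = -3)
z(j) = 2/j + 4*j (z(j) = 4*(j + 1/(j + j)) = 4*(j + 1/(2*j)) = 2/j + 4*j)
F(N, n) = -3*N² (F(N, n) = (-3*N)*N = -3*N²)
(z(1) + 25)*F(0, f(-3)/(-7)) = ((2/1 + 4*1) + 25)*(-3*0²) = ((2*1 + 4) + 25)*(-3*0) = ((2 + 4) + 25)*0 = (6 + 25)*0 = 31*0 = 0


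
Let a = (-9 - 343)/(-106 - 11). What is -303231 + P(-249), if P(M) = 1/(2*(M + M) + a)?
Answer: -35229377697/116180 ≈ -3.0323e+5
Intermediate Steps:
a = 352/117 (a = -352/(-117) = -352*(-1/117) = 352/117 ≈ 3.0085)
P(M) = 1/(352/117 + 4*M) (P(M) = 1/(2*(M + M) + 352/117) = 1/(2*(2*M) + 352/117) = 1/(4*M + 352/117) = 1/(352/117 + 4*M))
-303231 + P(-249) = -303231 + 117/(4*(88 + 117*(-249))) = -303231 + 117/(4*(88 - 29133)) = -303231 + (117/4)/(-29045) = -303231 + (117/4)*(-1/29045) = -303231 - 117/116180 = -35229377697/116180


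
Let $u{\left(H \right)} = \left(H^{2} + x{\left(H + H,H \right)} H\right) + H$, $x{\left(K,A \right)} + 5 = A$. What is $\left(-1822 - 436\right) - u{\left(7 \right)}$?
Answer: $-2328$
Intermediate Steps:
$x{\left(K,A \right)} = -5 + A$
$u{\left(H \right)} = H + H^{2} + H \left(-5 + H\right)$ ($u{\left(H \right)} = \left(H^{2} + \left(-5 + H\right) H\right) + H = \left(H^{2} + H \left(-5 + H\right)\right) + H = H + H^{2} + H \left(-5 + H\right)$)
$\left(-1822 - 436\right) - u{\left(7 \right)} = \left(-1822 - 436\right) - 2 \cdot 7 \left(-2 + 7\right) = -2258 - 2 \cdot 7 \cdot 5 = -2258 - 70 = -2328$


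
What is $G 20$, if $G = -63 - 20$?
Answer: $-1660$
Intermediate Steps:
$G = -83$
$G 20 = \left(-83\right) 20 = -1660$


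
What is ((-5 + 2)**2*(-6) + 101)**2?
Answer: 2209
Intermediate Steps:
((-5 + 2)**2*(-6) + 101)**2 = ((-3)**2*(-6) + 101)**2 = (9*(-6) + 101)**2 = (-54 + 101)**2 = 47**2 = 2209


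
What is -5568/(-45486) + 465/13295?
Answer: 3172585/20157879 ≈ 0.15739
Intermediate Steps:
-5568/(-45486) + 465/13295 = -5568*(-1/45486) + 465*(1/13295) = 928/7581 + 93/2659 = 3172585/20157879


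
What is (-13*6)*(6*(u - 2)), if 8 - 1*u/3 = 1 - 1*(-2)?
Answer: -6084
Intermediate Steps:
u = 15 (u = 24 - 3*(1 - 1*(-2)) = 24 - 3*(1 + 2) = 24 - 3*3 = 24 - 9 = 15)
(-13*6)*(6*(u - 2)) = (-13*6)*(6*(15 - 2)) = -468*13 = -78*78 = -6084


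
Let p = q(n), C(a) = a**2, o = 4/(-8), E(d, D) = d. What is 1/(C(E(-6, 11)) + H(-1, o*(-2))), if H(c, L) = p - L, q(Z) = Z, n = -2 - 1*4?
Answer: 1/29 ≈ 0.034483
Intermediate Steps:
n = -6 (n = -2 - 4 = -6)
o = -1/2 (o = 4*(-1/8) = -1/2 ≈ -0.50000)
p = -6
H(c, L) = -6 - L
1/(C(E(-6, 11)) + H(-1, o*(-2))) = 1/((-6)**2 + (-6 - (-1)*(-2)/2)) = 1/(36 + (-6 - 1*1)) = 1/(36 + (-6 - 1)) = 1/(36 - 7) = 1/29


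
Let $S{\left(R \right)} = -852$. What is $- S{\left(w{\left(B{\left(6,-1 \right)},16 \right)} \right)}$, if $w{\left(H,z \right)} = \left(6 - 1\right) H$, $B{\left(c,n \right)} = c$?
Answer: $852$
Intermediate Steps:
$w{\left(H,z \right)} = 5 H$
$- S{\left(w{\left(B{\left(6,-1 \right)},16 \right)} \right)} = \left(-1\right) \left(-852\right) = 852$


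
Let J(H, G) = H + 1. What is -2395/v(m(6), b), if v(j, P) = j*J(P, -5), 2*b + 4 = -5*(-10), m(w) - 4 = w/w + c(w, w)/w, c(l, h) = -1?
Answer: -2395/116 ≈ -20.647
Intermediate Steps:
J(H, G) = 1 + H
m(w) = 5 - 1/w (m(w) = 4 + (w/w - 1/w) = 4 + (1 - 1/w) = 5 - 1/w)
b = 23 (b = -2 + (-5*(-10))/2 = -2 + (½)*50 = -2 + 25 = 23)
v(j, P) = j*(1 + P)
-2395/v(m(6), b) = -2395*1/((1 + 23)*(5 - 1/6)) = -2395*1/(24*(5 - 1*⅙)) = -2395*1/(24*(5 - ⅙)) = -2395/((29/6)*24) = -2395/116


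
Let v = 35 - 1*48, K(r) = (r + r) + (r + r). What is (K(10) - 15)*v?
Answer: -325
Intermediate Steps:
K(r) = 4*r (K(r) = 2*r + 2*r = 4*r)
v = -13 (v = 35 - 48 = -13)
(K(10) - 15)*v = (4*10 - 15)*(-13) = (40 - 15)*(-13) = 25*(-13) = -325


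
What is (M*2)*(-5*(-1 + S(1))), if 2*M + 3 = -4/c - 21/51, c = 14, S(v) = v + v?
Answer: 2200/119 ≈ 18.487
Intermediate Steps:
S(v) = 2*v
M = -220/119 (M = -3/2 + (-4/14 - 21/51)/2 = -3/2 + (-4*1/14 - 21*1/51)/2 = -3/2 + (-2/7 - 7/17)/2 = -3/2 + (1/2)*(-83/119) = -3/2 - 83/238 = -220/119 ≈ -1.8487)
(M*2)*(-5*(-1 + S(1))) = (-220/119*2)*(-5*(-1 + 2*1)) = -(-2200)*(-1 + 2)/119 = -(-2200)/119 = -440/119*(-5) = 2200/119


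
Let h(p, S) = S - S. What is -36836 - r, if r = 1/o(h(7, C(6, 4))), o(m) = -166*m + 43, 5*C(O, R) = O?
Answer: -1583949/43 ≈ -36836.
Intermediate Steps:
C(O, R) = O/5
h(p, S) = 0
o(m) = 43 - 166*m
r = 1/43 (r = 1/(43 - 166*0) = 1/(43 + 0) = 1/43 ≈ 0.023256)
-36836 - r = -36836 - 1*1/43 = -36836 - 1/43 = -1583949/43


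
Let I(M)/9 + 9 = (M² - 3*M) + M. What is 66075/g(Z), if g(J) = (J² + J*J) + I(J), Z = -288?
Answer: 22025/305829 ≈ 0.072017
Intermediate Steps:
I(M) = -81 - 18*M + 9*M² (I(M) = -81 + 9*((M² - 3*M) + M) = -81 + 9*(M² - 2*M) = -81 + (-18*M + 9*M²) = -81 - 18*M + 9*M²)
g(J) = -81 - 18*J + 11*J² (g(J) = (J² + J*J) + (-81 - 18*J + 9*J²) = (J² + J²) + (-81 - 18*J + 9*J²) = 2*J² + (-81 - 18*J + 9*J²) = -81 - 18*J + 11*J²)
66075/g(Z) = 66075/(-81 - 18*(-288) + 11*(-288)²) = 66075/(-81 + 5184 + 11*82944) = 66075/(-81 + 5184 + 912384) = 66075/917487 = 66075*(1/917487) = 22025/305829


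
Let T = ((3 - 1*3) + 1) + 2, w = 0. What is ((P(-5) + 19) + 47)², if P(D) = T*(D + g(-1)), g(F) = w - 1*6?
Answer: 1089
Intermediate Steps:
g(F) = -6 (g(F) = 0 - 1*6 = 0 - 6 = -6)
T = 3 (T = ((3 - 3) + 1) + 2 = (0 + 1) + 2 = 1 + 2 = 3)
P(D) = -18 + 3*D (P(D) = 3*(D - 6) = 3*(-6 + D) = -18 + 3*D)
((P(-5) + 19) + 47)² = (((-18 + 3*(-5)) + 19) + 47)² = (((-18 - 15) + 19) + 47)² = ((-33 + 19) + 47)² = (-14 + 47)² = 33² = 1089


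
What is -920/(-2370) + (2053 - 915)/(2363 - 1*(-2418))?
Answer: 709558/1133097 ≈ 0.62621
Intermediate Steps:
-920/(-2370) + (2053 - 915)/(2363 - 1*(-2418)) = -920*(-1/2370) + 1138/(2363 + 2418) = 92/237 + 1138/4781 = 709558/1133097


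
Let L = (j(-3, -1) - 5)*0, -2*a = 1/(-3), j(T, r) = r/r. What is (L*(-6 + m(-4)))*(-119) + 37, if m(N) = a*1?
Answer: 37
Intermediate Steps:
j(T, r) = 1
a = ⅙ (a = -½/(-3) = -½*(-⅓) = ⅙ ≈ 0.16667)
m(N) = ⅙ (m(N) = (⅙)*1 = ⅙)
L = 0 (L = (1 - 5)*0 = -4*0 = 0)
(L*(-6 + m(-4)))*(-119) + 37 = (0*(-6 + ⅙))*(-119) + 37 = (0*(-35/6))*(-119) + 37 = 0*(-119) + 37 = 0 + 37 = 37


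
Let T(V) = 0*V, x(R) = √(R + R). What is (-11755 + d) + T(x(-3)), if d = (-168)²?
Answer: 16469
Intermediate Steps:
d = 28224
x(R) = √2*√R (x(R) = √(2*R) = √2*√R)
T(V) = 0
(-11755 + d) + T(x(-3)) = (-11755 + 28224) + 0 = 16469 + 0 = 16469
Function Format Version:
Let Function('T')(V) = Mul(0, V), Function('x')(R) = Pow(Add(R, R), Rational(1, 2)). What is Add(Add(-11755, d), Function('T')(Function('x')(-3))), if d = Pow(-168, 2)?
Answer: 16469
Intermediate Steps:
d = 28224
Function('x')(R) = Mul(Pow(2, Rational(1, 2)), Pow(R, Rational(1, 2))) (Function('x')(R) = Pow(Mul(2, R), Rational(1, 2)) = Mul(Pow(2, Rational(1, 2)), Pow(R, Rational(1, 2))))
Function('T')(V) = 0
Add(Add(-11755, d), Function('T')(Function('x')(-3))) = Add(Add(-11755, 28224), 0) = Add(16469, 0) = 16469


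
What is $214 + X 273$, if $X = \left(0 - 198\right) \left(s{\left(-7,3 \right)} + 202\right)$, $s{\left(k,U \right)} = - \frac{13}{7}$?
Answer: $-10818308$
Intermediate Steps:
$s{\left(k,U \right)} = - \frac{13}{7}$ ($s{\left(k,U \right)} = \left(-13\right) \frac{1}{7} = - \frac{13}{7}$)
$X = - \frac{277398}{7}$ ($X = \left(0 - 198\right) \left(- \frac{13}{7} + 202\right) = \left(-198\right) \frac{1401}{7} = - \frac{277398}{7} \approx -39628.0$)
$214 + X 273 = 214 - 10818522 = -10818308$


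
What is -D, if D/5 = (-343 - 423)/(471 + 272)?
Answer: 3830/743 ≈ 5.1548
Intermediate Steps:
D = -3830/743 (D = 5*((-343 - 423)/(471 + 272)) = 5*(-766/743) = -3830/743 ≈ -5.1548)
-D = -1*(-3830/743) = 3830/743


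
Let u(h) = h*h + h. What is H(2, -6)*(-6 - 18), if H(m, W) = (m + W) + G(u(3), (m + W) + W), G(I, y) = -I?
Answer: 384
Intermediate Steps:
u(h) = h + h**2 (u(h) = h**2 + h = h + h**2)
H(m, W) = -12 + W + m (H(m, W) = (m + W) - 3*(1 + 3) = (W + m) - 3*4 = (W + m) - 1*12 = (W + m) - 12 = -12 + W + m)
H(2, -6)*(-6 - 18) = (-12 - 6 + 2)*(-6 - 18) = -16*(-24) = 384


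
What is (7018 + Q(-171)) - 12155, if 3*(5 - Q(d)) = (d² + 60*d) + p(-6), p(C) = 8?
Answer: -34385/3 ≈ -11462.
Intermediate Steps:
Q(d) = 7/3 - 20*d - d²/3 (Q(d) = 5 - ((d² + 60*d) + 8)/3 = 5 - (8 + d² + 60*d)/3 = 5 + (-8/3 - 20*d - d²/3) = 7/3 - 20*d - d²/3)
(7018 + Q(-171)) - 12155 = (7018 + (7/3 - 20*(-171) - ⅓*(-171)²)) - 12155 = (7018 + (7/3 + 3420 - ⅓*29241)) - 12155 = (7018 + (7/3 + 3420 - 9747)) - 12155 = (7018 - 18974/3) - 12155 = 2080/3 - 12155 = -34385/3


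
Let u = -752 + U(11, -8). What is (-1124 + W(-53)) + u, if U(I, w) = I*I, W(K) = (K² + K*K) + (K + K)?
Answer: 3757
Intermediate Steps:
W(K) = 2*K + 2*K² (W(K) = (K² + K²) + 2*K = 2*K² + 2*K = 2*K + 2*K²)
U(I, w) = I²
u = -631 (u = -752 + 11² = -752 + 121 = -631)
(-1124 + W(-53)) + u = (-1124 + 2*(-53)*(1 - 53)) - 631 = (-1124 + 2*(-53)*(-52)) - 631 = (-1124 + 5512) - 631 = 4388 - 631 = 3757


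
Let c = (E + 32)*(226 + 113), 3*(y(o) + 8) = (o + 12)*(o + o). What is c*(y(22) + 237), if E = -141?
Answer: -26888011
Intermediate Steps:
y(o) = -8 + 2*o*(12 + o)/3 (y(o) = -8 + ((o + 12)*(o + o))/3 = -8 + ((12 + o)*(2*o))/3 = -8 + (2*o*(12 + o))/3 = -8 + 2*o*(12 + o)/3)
c = -36951 (c = (-141 + 32)*(226 + 113) = -109*339 = -36951)
c*(y(22) + 237) = -36951*((-8 + 8*22 + (⅔)*22²) + 237) = -36951*((-8 + 176 + (⅔)*484) + 237) = -36951*((-8 + 176 + 968/3) + 237) = -36951*(1472/3 + 237) = -36951*2183/3 = -26888011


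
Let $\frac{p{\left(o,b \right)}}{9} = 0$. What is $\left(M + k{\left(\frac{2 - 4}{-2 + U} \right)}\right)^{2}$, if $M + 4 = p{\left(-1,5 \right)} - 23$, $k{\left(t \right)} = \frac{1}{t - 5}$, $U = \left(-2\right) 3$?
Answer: $\frac{267289}{361} \approx 740.41$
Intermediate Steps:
$p{\left(o,b \right)} = 0$ ($p{\left(o,b \right)} = 9 \cdot 0 = 0$)
$U = -6$
$k{\left(t \right)} = \frac{1}{-5 + t}$
$M = -27$ ($M = -4 + \left(0 - 23\right) = -4 - 23 = -27$)
$\left(M + k{\left(\frac{2 - 4}{-2 + U} \right)}\right)^{2} = \left(-27 + \frac{1}{-5 + \frac{2 - 4}{-2 - 6}}\right)^{2} = \left(-27 + \frac{1}{-5 - \frac{2}{-8}}\right)^{2} = \left(-27 + \frac{1}{-5 - - \frac{1}{4}}\right)^{2} = \left(-27 + \frac{1}{-5 + \frac{1}{4}}\right)^{2} = \left(-27 + \frac{1}{- \frac{19}{4}}\right)^{2} = \left(-27 - \frac{4}{19}\right)^{2} = \left(- \frac{517}{19}\right)^{2} = \frac{267289}{361}$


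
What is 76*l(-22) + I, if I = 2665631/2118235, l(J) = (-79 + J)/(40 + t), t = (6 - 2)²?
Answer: -575367733/4236470 ≈ -135.81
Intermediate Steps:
t = 16 (t = 4² = 16)
l(J) = -79/56 + J/56 (l(J) = (-79 + J)/(40 + 16) = (-79 + J)/56 = (-79 + J)*(1/56) = -79/56 + J/56)
I = 2665631/2118235 (I = 2665631*(1/2118235) = 2665631/2118235 ≈ 1.2584)
76*l(-22) + I = 76*(-79/56 + (1/56)*(-22)) + 2665631/2118235 = 76*(-79/56 - 11/28) + 2665631/2118235 = 76*(-101/56) + 2665631/2118235 = -1919/14 + 2665631/2118235 = -575367733/4236470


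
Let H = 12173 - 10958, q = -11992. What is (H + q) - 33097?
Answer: -43874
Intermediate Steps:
H = 1215
(H + q) - 33097 = (1215 - 11992) - 33097 = -10777 - 33097 = -43874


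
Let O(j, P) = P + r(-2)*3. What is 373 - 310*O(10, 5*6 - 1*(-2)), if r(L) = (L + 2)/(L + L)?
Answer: -9547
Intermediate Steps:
r(L) = (2 + L)/(2*L) (r(L) = (2 + L)/((2*L)) = (2 + L)*(1/(2*L)) = (2 + L)/(2*L))
O(j, P) = P (O(j, P) = P + ((1/2)*(2 - 2)/(-2))*3 = P + ((1/2)*(-1/2)*0)*3 = P + 0*3 = P + 0 = P)
373 - 310*O(10, 5*6 - 1*(-2)) = 373 - 310*(5*6 - 1*(-2)) = 373 - 310*(30 + 2) = 373 - 310*32 = 373 - 9920 = -9547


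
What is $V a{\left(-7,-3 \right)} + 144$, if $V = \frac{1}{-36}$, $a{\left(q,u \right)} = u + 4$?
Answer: $\frac{5183}{36} \approx 143.97$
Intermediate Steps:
$a{\left(q,u \right)} = 4 + u$
$V = - \frac{1}{36} \approx -0.027778$
$V a{\left(-7,-3 \right)} + 144 = - \frac{4 - 3}{36} + 144 = \left(- \frac{1}{36}\right) 1 + 144 = - \frac{1}{36} + 144 = \frac{5183}{36}$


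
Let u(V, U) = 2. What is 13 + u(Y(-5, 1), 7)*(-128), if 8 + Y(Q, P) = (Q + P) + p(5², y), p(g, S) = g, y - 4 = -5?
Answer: -243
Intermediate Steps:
y = -1 (y = 4 - 5 = -1)
Y(Q, P) = 17 + P + Q (Y(Q, P) = -8 + ((Q + P) + 5²) = -8 + ((P + Q) + 25) = -8 + (25 + P + Q) = 17 + P + Q)
13 + u(Y(-5, 1), 7)*(-128) = 13 + 2*(-128) = 13 - 256 = -243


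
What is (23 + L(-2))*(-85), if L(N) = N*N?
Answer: -2295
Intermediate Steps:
L(N) = N**2
(23 + L(-2))*(-85) = (23 + (-2)**2)*(-85) = (23 + 4)*(-85) = 27*(-85) = -2295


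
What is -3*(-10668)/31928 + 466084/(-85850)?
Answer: -1516698319/342627350 ≈ -4.4267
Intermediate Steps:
-3*(-10668)/31928 + 466084/(-85850) = 32004*(1/31928) + 466084*(-1/85850) = 8001/7982 - 233042/42925 = -1516698319/342627350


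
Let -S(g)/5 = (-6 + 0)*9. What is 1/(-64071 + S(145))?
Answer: -1/63801 ≈ -1.5674e-5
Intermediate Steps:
S(g) = 270 (S(g) = -5*(-6 + 0)*9 = -(-30)*9 = -5*(-54) = 270)
1/(-64071 + S(145)) = 1/(-64071 + 270) = 1/(-63801) = -1/63801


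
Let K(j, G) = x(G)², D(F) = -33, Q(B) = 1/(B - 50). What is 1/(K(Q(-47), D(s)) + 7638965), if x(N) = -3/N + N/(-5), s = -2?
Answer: 3025/23108004549 ≈ 1.3091e-7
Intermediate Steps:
x(N) = -3/N - N/5 (x(N) = -3/N + N*(-⅕) = -3/N - N/5)
Q(B) = 1/(-50 + B)
K(j, G) = (-3/G - G/5)²
1/(K(Q(-47), D(s)) + 7638965) = 1/((1/25)*(15 + (-33)²)²/(-33)² + 7638965) = 1/((1/25)*(1/1089)*(15 + 1089)² + 7638965) = 1/((1/25)*(1/1089)*1104² + 7638965) = 1/((1/25)*(1/1089)*1218816 + 7638965) = 1/(135424/3025 + 7638965) = 1/(23108004549/3025) = 3025/23108004549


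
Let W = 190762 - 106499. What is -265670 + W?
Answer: -181407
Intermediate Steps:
W = 84263
-265670 + W = -265670 + 84263 = -181407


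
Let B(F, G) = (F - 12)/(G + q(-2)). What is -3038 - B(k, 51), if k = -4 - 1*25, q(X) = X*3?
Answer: -136669/45 ≈ -3037.1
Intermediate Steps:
q(X) = 3*X
k = -29 (k = -4 - 25 = -29)
B(F, G) = (-12 + F)/(-6 + G) (B(F, G) = (F - 12)/(G + 3*(-2)) = (-12 + F)/(G - 6) = (-12 + F)/(-6 + G))
-3038 - B(k, 51) = -3038 - (-12 - 29)/(-6 + 51) = -3038 - (-41)/45 = -3038 - 1*(-41/45) = -3038 + 41/45 = -136669/45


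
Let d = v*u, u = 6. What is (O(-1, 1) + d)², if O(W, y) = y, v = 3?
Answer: 361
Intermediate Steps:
d = 18 (d = 3*6 = 18)
(O(-1, 1) + d)² = (1 + 18)² = 19² = 361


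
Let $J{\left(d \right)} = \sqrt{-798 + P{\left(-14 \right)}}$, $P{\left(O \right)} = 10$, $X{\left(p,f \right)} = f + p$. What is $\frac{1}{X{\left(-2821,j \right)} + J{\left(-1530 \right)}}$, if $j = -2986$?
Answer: $- \frac{5807}{33722037} - \frac{2 i \sqrt{197}}{33722037} \approx -0.0001722 - 8.3243 \cdot 10^{-7} i$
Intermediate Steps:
$J{\left(d \right)} = 2 i \sqrt{197}$ ($J{\left(d \right)} = \sqrt{-798 + 10} = \sqrt{-788} = 2 i \sqrt{197}$)
$\frac{1}{X{\left(-2821,j \right)} + J{\left(-1530 \right)}} = \frac{1}{\left(-2986 - 2821\right) + 2 i \sqrt{197}} = \frac{1}{-5807 + 2 i \sqrt{197}}$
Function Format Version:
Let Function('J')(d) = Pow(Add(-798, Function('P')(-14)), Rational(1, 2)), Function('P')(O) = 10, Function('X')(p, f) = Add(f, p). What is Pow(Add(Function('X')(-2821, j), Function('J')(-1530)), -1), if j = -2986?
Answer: Add(Rational(-5807, 33722037), Mul(Rational(-2, 33722037), I, Pow(197, Rational(1, 2)))) ≈ Add(-0.00017220, Mul(-8.3243e-7, I))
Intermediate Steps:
Function('J')(d) = Mul(2, I, Pow(197, Rational(1, 2))) (Function('J')(d) = Pow(Add(-798, 10), Rational(1, 2)) = Pow(-788, Rational(1, 2)) = Mul(2, I, Pow(197, Rational(1, 2))))
Pow(Add(Function('X')(-2821, j), Function('J')(-1530)), -1) = Pow(Add(Add(-2986, -2821), Mul(2, I, Pow(197, Rational(1, 2)))), -1) = Pow(Add(-5807, Mul(2, I, Pow(197, Rational(1, 2)))), -1)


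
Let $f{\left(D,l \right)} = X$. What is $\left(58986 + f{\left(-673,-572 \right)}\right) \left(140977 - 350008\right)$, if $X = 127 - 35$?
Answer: $-12349133418$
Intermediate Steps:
$X = 92$ ($X = 127 - 35 = 92$)
$f{\left(D,l \right)} = 92$
$\left(58986 + f{\left(-673,-572 \right)}\right) \left(140977 - 350008\right) = \left(58986 + 92\right) \left(140977 - 350008\right) = 59078 \left(-209031\right) = -12349133418$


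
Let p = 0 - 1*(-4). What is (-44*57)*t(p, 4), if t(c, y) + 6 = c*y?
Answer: -25080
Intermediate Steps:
p = 4 (p = 0 + 4 = 4)
t(c, y) = -6 + c*y
(-44*57)*t(p, 4) = (-44*57)*(-6 + 4*4) = -2508*(-6 + 16) = -2508*10 = -25080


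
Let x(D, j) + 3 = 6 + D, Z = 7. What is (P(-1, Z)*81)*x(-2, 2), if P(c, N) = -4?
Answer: -324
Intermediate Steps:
x(D, j) = 3 + D (x(D, j) = -3 + (6 + D) = 3 + D)
(P(-1, Z)*81)*x(-2, 2) = (-4*81)*(3 - 2) = -324*1 = -324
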